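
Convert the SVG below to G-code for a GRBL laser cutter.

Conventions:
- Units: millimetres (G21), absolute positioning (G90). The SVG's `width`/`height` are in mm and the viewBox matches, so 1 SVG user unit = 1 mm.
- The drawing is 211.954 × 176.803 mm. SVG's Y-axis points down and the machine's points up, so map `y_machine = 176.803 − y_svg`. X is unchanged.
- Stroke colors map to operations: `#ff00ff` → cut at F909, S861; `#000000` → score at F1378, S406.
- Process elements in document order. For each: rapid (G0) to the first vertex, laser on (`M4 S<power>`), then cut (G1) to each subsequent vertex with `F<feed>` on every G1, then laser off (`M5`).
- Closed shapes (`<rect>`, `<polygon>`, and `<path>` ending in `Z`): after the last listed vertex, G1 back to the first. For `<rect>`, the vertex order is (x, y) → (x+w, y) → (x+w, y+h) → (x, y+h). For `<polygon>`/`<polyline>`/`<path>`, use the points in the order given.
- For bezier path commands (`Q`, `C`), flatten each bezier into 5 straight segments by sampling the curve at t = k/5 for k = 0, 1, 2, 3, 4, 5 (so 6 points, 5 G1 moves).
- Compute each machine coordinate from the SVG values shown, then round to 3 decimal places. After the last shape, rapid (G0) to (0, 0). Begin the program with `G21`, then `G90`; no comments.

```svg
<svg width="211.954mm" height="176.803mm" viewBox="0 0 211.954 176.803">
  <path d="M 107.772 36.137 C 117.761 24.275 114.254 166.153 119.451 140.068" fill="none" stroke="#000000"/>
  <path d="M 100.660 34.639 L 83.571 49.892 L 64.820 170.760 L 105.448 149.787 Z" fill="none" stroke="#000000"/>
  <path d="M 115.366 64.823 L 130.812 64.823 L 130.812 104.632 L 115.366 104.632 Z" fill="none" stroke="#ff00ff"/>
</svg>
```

G21
G90
G0 X107.772 Y140.666
M4 S406
G1 X112.323 Y131.908 F1378
G1 X114.702 Y101.694 F1378
G1 X115.972 Y65.466 F1378
G1 X117.200 Y38.666 F1378
G1 X119.451 Y36.735 F1378
M5
G0 X100.660 Y142.164
M4 S406
G1 X83.571 Y126.911 F1378
G1 X64.820 Y6.043 F1378
G1 X105.448 Y27.016 F1378
G1 X100.660 Y142.164 F1378
M5
G0 X115.366 Y111.980
M4 S861
G1 X130.812 Y111.980 F909
G1 X130.812 Y72.171 F909
G1 X115.366 Y72.171 F909
G1 X115.366 Y111.980 F909
M5
G0 X0.000 Y0.000

viewBox `0 0 211.954 176.803` with mm width/height → 1 unit = 1 mm. Flip: y_m = 176.803 − y_svg.

**Shape 1** — `<path>` cubic bezier, stroke `#000000` → score (S406, F1378). Control points (SVG): P0=(107.772,36.137), P1=(117.761,24.275), P2=(114.254,166.153), P3=(119.451,140.068); sampled at t=k/5. Machine vertices: (107.772,140.666) → (112.323,131.908) → (114.702,101.694) → (115.972,65.466) → (117.200,38.666) → (119.451,36.735). Open path.

**Shape 2** — `<path>` closed polygon, stroke `#000000` → score (S406, F1378). Machine vertices: (100.660,142.164) → (83.571,126.911) → (64.820,6.043) → (105.448,27.016) → (100.660,142.164). Closed: final G1 returns to the first vertex.

**Shape 3** — `<path>` rectangle, stroke `#ff00ff` → cut (S861, F909). Machine vertices: (115.366,111.980) → (130.812,111.980) → (130.812,72.171) → (115.366,72.171) → (115.366,111.980). Closed: final G1 returns to the first vertex.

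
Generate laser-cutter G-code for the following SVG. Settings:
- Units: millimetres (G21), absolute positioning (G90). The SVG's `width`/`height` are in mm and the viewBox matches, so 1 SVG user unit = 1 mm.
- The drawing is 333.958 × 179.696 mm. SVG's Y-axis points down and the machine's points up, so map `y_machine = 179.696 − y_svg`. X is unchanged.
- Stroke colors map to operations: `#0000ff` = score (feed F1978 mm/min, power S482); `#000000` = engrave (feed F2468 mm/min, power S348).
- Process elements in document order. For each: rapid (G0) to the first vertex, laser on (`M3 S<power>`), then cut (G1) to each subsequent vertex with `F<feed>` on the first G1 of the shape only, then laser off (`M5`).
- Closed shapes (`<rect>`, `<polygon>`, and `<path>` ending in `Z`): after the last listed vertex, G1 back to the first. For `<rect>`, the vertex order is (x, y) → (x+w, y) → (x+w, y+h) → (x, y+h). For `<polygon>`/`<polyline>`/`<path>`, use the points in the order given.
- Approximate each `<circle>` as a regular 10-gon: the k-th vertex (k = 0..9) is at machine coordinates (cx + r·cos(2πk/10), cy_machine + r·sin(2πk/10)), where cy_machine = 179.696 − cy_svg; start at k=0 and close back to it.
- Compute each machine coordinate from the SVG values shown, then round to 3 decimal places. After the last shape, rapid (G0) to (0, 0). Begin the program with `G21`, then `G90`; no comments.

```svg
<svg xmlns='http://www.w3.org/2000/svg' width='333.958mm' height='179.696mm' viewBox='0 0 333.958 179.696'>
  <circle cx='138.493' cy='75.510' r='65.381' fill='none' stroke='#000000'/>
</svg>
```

viewBox `0 0 333.958 179.696` with mm width/height → 1 unit = 1 mm. Flip: y_m = 179.696 − y_svg.

**Shape 1** — `<circle>` circle, stroke `#000000` → engrave (S348, F2468). Machine vertices: (203.874,104.186) → (191.387,142.616) → (158.697,166.367) → (118.289,166.367) → (85.599,142.616) → (73.112,104.186) → (85.599,65.756) → (118.289,42.005) → (158.697,42.005) → (191.387,65.756) → (203.874,104.186). Closed: final G1 returns to the first vertex.

G21
G90
G0 X203.874 Y104.186
M3 S348
G1 X191.387 Y142.616 F2468
G1 X158.697 Y166.367
G1 X118.289 Y166.367
G1 X85.599 Y142.616
G1 X73.112 Y104.186
G1 X85.599 Y65.756
G1 X118.289 Y42.005
G1 X158.697 Y42.005
G1 X191.387 Y65.756
G1 X203.874 Y104.186
M5
G0 X0.000 Y0.000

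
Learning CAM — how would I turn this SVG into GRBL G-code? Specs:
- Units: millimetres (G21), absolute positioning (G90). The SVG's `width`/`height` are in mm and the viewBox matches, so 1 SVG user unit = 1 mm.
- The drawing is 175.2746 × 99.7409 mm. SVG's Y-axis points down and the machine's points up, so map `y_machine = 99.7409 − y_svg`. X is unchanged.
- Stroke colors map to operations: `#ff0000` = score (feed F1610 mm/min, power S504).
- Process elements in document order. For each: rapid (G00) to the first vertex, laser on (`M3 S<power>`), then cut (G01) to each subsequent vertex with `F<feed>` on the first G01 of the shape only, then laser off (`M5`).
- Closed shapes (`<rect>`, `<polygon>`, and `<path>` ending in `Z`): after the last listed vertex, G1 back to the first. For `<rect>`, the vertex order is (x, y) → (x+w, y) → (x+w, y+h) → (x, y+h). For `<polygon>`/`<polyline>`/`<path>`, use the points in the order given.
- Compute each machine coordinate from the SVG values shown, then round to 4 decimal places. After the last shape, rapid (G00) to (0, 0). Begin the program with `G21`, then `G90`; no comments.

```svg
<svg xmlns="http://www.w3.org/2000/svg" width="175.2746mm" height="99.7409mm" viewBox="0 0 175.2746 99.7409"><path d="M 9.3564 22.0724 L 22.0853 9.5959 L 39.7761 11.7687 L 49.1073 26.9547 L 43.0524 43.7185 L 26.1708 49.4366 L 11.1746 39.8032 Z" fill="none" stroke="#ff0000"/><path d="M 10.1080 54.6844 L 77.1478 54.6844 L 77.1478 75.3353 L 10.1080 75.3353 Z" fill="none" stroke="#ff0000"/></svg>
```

G21
G90
G00 X9.3564 Y77.6685
M3 S504
G01 X22.0853 Y90.1450 F1610
G01 X39.7761 Y87.9722
G01 X49.1073 Y72.7862
G01 X43.0524 Y56.0224
G01 X26.1708 Y50.3043
G01 X11.1746 Y59.9377
G01 X9.3564 Y77.6685
M5
G00 X10.1080 Y45.0565
M3 S504
G01 X77.1478 Y45.0565 F1610
G01 X77.1478 Y24.4056
G01 X10.1080 Y24.4056
G01 X10.1080 Y45.0565
M5
G00 X0.0000 Y0.0000

Since the viewBox matches the mm dimensions, user units are millimetres directly. The only transform is the Y-flip y_m = 99.7409 − y_svg.

Shape 1 is a regular polygon drawn with `<path>`. Its stroke #ff0000 means score at S504, F1610. After flipping Y the toolpath is (9.3564,77.6685) → (22.0853,90.1450) → (39.7761,87.9722) → (49.1073,72.7862) → (43.0524,56.0224) → (26.1708,50.3043) → (11.1746,59.9377) → (9.3564,77.6685), returning to the start.

Shape 2 is a rectangle drawn with `<path>`. Its stroke #ff0000 means score at S504, F1610. After flipping Y the toolpath is (10.1080,45.0565) → (77.1478,45.0565) → (77.1478,24.4056) → (10.1080,24.4056) → (10.1080,45.0565), returning to the start.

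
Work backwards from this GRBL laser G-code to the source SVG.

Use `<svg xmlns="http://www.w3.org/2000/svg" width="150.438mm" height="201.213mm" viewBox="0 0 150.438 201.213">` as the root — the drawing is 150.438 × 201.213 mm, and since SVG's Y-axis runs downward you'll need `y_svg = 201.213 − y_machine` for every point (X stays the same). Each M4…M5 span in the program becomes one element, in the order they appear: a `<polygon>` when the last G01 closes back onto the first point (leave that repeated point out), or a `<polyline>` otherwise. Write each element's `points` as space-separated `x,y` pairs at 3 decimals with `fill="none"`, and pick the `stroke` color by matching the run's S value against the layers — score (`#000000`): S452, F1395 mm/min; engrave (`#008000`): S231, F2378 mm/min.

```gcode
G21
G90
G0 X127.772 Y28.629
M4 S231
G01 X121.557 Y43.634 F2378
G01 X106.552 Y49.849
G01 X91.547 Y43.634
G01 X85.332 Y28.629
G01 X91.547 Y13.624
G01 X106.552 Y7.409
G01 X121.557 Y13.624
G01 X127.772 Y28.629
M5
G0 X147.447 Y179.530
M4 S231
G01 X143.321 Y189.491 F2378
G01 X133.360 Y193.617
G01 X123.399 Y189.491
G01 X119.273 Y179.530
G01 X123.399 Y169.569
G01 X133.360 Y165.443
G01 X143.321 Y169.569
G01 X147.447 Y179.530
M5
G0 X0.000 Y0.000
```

Each laser-on run becomes one SVG element. Flip Y back into SVG space with y_svg = 201.213 − y_machine. Every run uses S231, so all elements get stroke `#008000` (engrave).

Run 1: The run returns to its start, so emit a `<polygon>` with points (Y-flipped): 127.772,172.584 121.557,157.579 106.552,151.364 91.547,157.579 85.332,172.584 91.547,187.589 106.552,193.804 121.557,187.589.

Run 2: The run returns to its start, so emit a `<polygon>` with points (Y-flipped): 147.447,21.683 143.321,11.722 133.360,7.596 123.399,11.722 119.273,21.683 123.399,31.644 133.360,35.770 143.321,31.644.

<svg xmlns="http://www.w3.org/2000/svg" width="150.438mm" height="201.213mm" viewBox="0 0 150.438 201.213">
  <polygon points="127.772,172.584 121.557,157.579 106.552,151.364 91.547,157.579 85.332,172.584 91.547,187.589 106.552,193.804 121.557,187.589" fill="none" stroke="#008000"/>
  <polygon points="147.447,21.683 143.321,11.722 133.360,7.596 123.399,11.722 119.273,21.683 123.399,31.644 133.360,35.770 143.321,31.644" fill="none" stroke="#008000"/>
</svg>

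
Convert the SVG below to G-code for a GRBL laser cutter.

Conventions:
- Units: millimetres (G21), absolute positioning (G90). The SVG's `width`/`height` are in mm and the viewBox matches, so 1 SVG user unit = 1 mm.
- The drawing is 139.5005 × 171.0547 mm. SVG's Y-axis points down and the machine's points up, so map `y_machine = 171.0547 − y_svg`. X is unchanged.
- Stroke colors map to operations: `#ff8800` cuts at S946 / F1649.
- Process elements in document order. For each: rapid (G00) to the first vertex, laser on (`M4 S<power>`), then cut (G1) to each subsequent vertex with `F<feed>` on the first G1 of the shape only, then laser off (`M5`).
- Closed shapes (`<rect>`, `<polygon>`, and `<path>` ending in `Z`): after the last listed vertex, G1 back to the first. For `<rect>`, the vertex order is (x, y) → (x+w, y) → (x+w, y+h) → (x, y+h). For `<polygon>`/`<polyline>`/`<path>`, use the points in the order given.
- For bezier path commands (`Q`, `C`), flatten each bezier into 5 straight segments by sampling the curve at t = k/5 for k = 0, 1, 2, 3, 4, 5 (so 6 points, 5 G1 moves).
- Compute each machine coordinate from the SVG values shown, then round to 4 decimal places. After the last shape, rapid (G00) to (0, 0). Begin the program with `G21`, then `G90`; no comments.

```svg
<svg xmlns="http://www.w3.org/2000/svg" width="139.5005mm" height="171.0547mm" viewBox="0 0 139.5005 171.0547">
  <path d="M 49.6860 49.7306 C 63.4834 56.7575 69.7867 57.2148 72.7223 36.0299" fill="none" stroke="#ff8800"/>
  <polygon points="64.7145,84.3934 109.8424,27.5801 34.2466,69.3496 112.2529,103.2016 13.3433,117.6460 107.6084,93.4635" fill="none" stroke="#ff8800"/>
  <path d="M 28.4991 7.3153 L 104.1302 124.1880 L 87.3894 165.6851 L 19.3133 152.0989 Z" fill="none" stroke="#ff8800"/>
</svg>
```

1 u = 1 mm; y_m = 171.0547 − y.

[1] `<path>` cubic bezier, #ff8800→cut S946 F1649: (49.6860,121.3241) → (57.0982,118.0169) → (62.9098,117.0099) → (67.3190,119.0265) → (70.5238,124.7903) → (72.7223,135.0248)

[2] `<polygon>` closed polygon, #ff8800→cut S946 F1649: (64.7145,86.6613) → (109.8424,143.4746) → (34.2466,101.7051) → (112.2529,67.8531) → (13.3433,53.4087) → (107.6084,77.5912) → (64.7145,86.6613) (closed)

[3] `<path>` closed polygon, #ff8800→cut S946 F1649: (28.4991,163.7394) → (104.1302,46.8667) → (87.3894,5.3696) → (19.3133,18.9558) → (28.4991,163.7394) (closed)

G21
G90
G00 X49.6860 Y121.3241
M4 S946
G1 X57.0982 Y118.0169 F1649
G1 X62.9098 Y117.0099
G1 X67.3190 Y119.0265
G1 X70.5238 Y124.7903
G1 X72.7223 Y135.0248
M5
G00 X64.7145 Y86.6613
M4 S946
G1 X109.8424 Y143.4746 F1649
G1 X34.2466 Y101.7051
G1 X112.2529 Y67.8531
G1 X13.3433 Y53.4087
G1 X107.6084 Y77.5912
G1 X64.7145 Y86.6613
M5
G00 X28.4991 Y163.7394
M4 S946
G1 X104.1302 Y46.8667 F1649
G1 X87.3894 Y5.3696
G1 X19.3133 Y18.9558
G1 X28.4991 Y163.7394
M5
G00 X0.0000 Y0.0000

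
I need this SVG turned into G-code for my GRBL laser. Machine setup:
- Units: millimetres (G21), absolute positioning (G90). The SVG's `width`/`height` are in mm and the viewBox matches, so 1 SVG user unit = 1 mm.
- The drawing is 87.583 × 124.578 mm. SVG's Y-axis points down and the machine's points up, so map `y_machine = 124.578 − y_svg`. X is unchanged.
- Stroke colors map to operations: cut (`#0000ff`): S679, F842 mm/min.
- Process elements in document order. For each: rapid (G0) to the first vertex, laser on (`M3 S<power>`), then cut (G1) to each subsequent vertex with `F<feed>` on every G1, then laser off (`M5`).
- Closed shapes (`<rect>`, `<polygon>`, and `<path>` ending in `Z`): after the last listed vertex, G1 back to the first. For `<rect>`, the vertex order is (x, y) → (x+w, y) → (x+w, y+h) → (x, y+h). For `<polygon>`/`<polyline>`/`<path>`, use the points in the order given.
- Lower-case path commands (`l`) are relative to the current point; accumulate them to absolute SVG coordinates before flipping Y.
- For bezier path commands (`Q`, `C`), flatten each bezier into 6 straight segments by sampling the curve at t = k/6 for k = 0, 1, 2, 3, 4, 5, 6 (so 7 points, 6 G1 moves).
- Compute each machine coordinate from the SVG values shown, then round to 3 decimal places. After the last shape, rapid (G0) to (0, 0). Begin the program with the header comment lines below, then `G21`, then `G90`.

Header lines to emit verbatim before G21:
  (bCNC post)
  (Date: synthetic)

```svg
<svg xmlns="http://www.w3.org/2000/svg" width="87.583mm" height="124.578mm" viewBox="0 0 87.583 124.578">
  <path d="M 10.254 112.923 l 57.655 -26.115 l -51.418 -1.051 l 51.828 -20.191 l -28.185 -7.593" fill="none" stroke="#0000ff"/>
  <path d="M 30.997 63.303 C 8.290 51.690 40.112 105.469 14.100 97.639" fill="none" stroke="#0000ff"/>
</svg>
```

Since the viewBox matches the mm dimensions, user units are millimetres directly. The only transform is the Y-flip y_m = 124.578 − y_svg.

Shape 1 is a open polyline drawn with `<path>`. Its stroke #0000ff means cut at S679, F842. After flipping Y the toolpath is (10.254,11.655) → (67.909,37.770) → (16.491,38.821) → (68.319,59.012) → (40.134,66.605).

Shape 2 is a cubic bezier drawn with `<path>`. Its stroke #0000ff means cut at S679, F842. After flipping Y the toolpath is (30.997,61.275) → (23.667,62.220) → (22.305,55.794) → (23.788,45.526) → (24.996,34.942) → (22.807,27.570) → (14.100,26.939).

(bCNC post)
(Date: synthetic)
G21
G90
G0 X10.254 Y11.655
M3 S679
G1 X67.909 Y37.770 F842
G1 X16.491 Y38.821 F842
G1 X68.319 Y59.012 F842
G1 X40.134 Y66.605 F842
M5
G0 X30.997 Y61.275
M3 S679
G1 X23.667 Y62.220 F842
G1 X22.305 Y55.794 F842
G1 X23.788 Y45.526 F842
G1 X24.996 Y34.942 F842
G1 X22.807 Y27.570 F842
G1 X14.100 Y26.939 F842
M5
G0 X0.000 Y0.000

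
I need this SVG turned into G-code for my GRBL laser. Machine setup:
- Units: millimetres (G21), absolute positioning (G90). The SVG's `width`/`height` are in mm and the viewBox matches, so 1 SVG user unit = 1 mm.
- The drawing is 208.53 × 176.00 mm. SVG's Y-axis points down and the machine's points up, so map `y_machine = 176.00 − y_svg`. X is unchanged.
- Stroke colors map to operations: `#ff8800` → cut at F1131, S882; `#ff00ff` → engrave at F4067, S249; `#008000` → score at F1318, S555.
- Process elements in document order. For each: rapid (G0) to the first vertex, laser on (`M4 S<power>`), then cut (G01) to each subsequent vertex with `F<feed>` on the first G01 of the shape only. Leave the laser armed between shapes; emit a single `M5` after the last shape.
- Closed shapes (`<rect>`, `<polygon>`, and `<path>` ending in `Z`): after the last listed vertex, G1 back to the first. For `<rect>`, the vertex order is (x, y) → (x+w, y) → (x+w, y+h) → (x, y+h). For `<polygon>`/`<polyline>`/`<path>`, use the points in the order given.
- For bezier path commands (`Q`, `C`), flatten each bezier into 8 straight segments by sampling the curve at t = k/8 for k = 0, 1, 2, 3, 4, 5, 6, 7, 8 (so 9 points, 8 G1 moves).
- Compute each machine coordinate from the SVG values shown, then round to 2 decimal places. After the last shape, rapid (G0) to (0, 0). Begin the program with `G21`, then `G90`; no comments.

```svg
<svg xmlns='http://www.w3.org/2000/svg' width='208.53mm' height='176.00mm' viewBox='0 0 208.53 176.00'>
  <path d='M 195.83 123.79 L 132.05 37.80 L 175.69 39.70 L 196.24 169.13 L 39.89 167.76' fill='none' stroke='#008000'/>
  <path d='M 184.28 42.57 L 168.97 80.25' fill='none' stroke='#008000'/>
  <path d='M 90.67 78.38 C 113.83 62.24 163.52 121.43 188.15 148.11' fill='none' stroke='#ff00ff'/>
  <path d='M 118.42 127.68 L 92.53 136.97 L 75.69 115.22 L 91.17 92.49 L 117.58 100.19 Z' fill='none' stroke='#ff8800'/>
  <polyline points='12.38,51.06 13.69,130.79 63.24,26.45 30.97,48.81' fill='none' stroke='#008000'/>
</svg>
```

G21
G90
G0 X195.83 Y52.21
M4 S555
G01 X132.05 Y138.20 F1318
G01 X175.69 Y136.30
G01 X196.24 Y6.87
G01 X39.89 Y8.24
G0 X184.28 Y133.43
M4 S555
G01 X168.97 Y95.75 F1318
G0 X90.67 Y97.62
M4 S249
G01 X100.50 Y100.35 F4067
G01 X112.21 Y97.29
G01 X125.20 Y89.68
G01 X138.86 Y78.81
G01 X152.59 Y65.93
G01 X165.78 Y52.31
G01 X177.84 Y39.21
G01 X188.15 Y27.89
G0 X118.42 Y48.32
M4 S882
G01 X92.53 Y39.03 F1131
G01 X75.69 Y60.78
G01 X91.17 Y83.51
G01 X117.58 Y75.81
G01 X118.42 Y48.32
G0 X12.38 Y124.94
M4 S555
G01 X13.69 Y45.21 F1318
G01 X63.24 Y149.55
G01 X30.97 Y127.19
M5
G0 X0.00 Y0.00

Since the viewBox matches the mm dimensions, user units are millimetres directly. The only transform is the Y-flip y_m = 176.00 − y_svg.

Shape 1 is a open polyline drawn with `<path>`. Its stroke #008000 means score at S555, F1318. After flipping Y the toolpath is (195.83,52.21) → (132.05,138.20) → (175.69,136.30) → (196.24,6.87) → (39.89,8.24).

Shape 2 is a line segment drawn with `<path>`. Its stroke #008000 means score at S555, F1318. After flipping Y the toolpath is (184.28,133.43) → (168.97,95.75).

Shape 3 is a cubic bezier drawn with `<path>`. Its stroke #ff00ff means engrave at S249, F4067. After flipping Y the toolpath is (90.67,97.62) → (100.50,100.35) → (112.21,97.29) → (125.20,89.68) → (138.86,78.81) → (152.59,65.93) → (165.78,52.31) → (177.84,39.21) → (188.15,27.89).

Shape 4 is a regular polygon drawn with `<path>`. Its stroke #ff8800 means cut at S882, F1131. After flipping Y the toolpath is (118.42,48.32) → (92.53,39.03) → (75.69,60.78) → (91.17,83.51) → (117.58,75.81) → (118.42,48.32), returning to the start.

Shape 5 is a open polyline drawn with `<polyline>`. Its stroke #008000 means score at S555, F1318. After flipping Y the toolpath is (12.38,124.94) → (13.69,45.21) → (63.24,149.55) → (30.97,127.19).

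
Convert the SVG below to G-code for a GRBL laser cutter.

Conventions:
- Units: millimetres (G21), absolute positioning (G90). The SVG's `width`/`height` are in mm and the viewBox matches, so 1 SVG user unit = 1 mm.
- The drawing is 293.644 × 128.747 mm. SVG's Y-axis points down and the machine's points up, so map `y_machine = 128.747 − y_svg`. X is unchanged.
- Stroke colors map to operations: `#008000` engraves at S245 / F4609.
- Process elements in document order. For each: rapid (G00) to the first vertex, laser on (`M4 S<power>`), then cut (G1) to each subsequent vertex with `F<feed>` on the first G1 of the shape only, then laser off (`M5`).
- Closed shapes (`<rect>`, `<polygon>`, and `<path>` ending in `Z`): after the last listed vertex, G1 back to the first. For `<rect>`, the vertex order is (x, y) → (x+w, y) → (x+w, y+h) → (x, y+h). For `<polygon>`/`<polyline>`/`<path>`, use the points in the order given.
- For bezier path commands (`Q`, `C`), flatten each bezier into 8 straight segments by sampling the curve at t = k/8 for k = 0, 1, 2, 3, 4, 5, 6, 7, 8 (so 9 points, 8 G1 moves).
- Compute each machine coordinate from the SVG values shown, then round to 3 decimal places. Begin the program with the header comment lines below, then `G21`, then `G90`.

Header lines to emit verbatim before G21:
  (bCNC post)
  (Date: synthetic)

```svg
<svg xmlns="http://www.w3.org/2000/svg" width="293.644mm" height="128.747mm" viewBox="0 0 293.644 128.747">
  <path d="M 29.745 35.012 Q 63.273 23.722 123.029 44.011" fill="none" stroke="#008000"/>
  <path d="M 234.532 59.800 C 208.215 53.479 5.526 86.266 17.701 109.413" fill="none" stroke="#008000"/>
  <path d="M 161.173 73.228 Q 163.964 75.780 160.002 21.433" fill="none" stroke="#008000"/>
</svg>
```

1 u = 1 mm; y_m = 128.747 − y.

[1] `<path>` quadratic bezier, #008000→engrave S245 F4609: (29.745,93.735) → (38.537,96.064) → (48.148,97.406) → (58.579,97.762) → (69.830,97.130) → (81.900,95.512) → (94.790,92.907) → (108.500,89.315) → (123.029,84.736)

[2] `<path>` cubic bezier, #008000→engrave S245 F4609: (234.532,68.947) → (217.160,69.579) → (187.838,67.117) → (151.150,62.130) → (111.682,55.191) → (74.018,46.871) → (42.744,37.740) → (22.443,28.371) → (17.701,19.334)

[3] `<path>` quadratic bezier, #008000→engrave S245 F4609: (161.173,55.519) → (161.765,55.770) → (162.146,57.799) → (162.317,61.606) → (162.276,67.192) → (162.024,74.555) → (161.561,83.697) → (160.887,94.616) → (160.002,107.314)

(bCNC post)
(Date: synthetic)
G21
G90
G00 X29.745 Y93.735
M4 S245
G1 X38.537 Y96.064 F4609
G1 X48.148 Y97.406
G1 X58.579 Y97.762
G1 X69.830 Y97.130
G1 X81.900 Y95.512
G1 X94.790 Y92.907
G1 X108.500 Y89.315
G1 X123.029 Y84.736
M5
G00 X234.532 Y68.947
M4 S245
G1 X217.160 Y69.579 F4609
G1 X187.838 Y67.117
G1 X151.150 Y62.130
G1 X111.682 Y55.191
G1 X74.018 Y46.871
G1 X42.744 Y37.740
G1 X22.443 Y28.371
G1 X17.701 Y19.334
M5
G00 X161.173 Y55.519
M4 S245
G1 X161.765 Y55.770 F4609
G1 X162.146 Y57.799
G1 X162.317 Y61.606
G1 X162.276 Y67.192
G1 X162.024 Y74.555
G1 X161.561 Y83.697
G1 X160.887 Y94.616
G1 X160.002 Y107.314
M5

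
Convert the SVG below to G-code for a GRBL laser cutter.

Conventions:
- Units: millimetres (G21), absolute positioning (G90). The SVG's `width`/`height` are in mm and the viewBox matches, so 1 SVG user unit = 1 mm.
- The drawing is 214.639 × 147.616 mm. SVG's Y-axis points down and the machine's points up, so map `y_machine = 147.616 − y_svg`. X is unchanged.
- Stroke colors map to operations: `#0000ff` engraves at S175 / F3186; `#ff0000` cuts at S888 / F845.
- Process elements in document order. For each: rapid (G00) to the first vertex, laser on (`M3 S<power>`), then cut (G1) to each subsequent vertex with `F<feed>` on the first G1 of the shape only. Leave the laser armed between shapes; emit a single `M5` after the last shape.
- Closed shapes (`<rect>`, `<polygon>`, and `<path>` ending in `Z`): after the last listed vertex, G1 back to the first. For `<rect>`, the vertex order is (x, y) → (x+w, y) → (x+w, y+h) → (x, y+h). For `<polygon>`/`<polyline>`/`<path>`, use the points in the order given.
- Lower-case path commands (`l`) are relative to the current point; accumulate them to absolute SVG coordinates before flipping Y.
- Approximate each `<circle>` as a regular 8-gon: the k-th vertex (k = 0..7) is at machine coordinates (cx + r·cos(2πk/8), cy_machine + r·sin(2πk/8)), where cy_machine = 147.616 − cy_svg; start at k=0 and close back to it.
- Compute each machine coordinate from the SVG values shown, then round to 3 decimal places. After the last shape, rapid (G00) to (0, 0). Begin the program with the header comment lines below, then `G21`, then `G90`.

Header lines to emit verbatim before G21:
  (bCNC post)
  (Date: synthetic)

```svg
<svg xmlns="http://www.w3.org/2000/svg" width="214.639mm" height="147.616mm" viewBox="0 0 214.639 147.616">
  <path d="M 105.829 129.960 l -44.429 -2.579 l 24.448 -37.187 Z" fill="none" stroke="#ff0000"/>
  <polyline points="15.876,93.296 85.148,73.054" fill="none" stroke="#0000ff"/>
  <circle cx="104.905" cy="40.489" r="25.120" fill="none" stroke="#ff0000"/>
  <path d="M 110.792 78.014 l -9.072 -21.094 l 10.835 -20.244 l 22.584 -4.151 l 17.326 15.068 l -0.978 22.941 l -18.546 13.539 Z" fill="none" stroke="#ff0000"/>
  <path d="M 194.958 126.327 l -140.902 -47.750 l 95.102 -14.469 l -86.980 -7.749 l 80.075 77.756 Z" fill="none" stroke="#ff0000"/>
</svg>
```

viewBox `0 0 214.639 147.616` with mm width/height → 1 unit = 1 mm. Flip: y_m = 147.616 − y_svg.

**Shape 1** — `<path>` regular polygon, stroke `#ff0000` → cut (S888, F845). Machine vertices: (105.829,17.656) → (61.400,20.235) → (85.848,57.422) → (105.829,17.656). Closed: final G1 returns to the first vertex.

**Shape 2** — `<polyline>` line segment, stroke `#0000ff` → engrave (S175, F3186). Machine vertices: (15.876,54.320) → (85.148,74.562). Open path.

**Shape 3** — `<circle>` circle, stroke `#ff0000` → cut (S888, F845). Machine vertices: (130.025,107.127) → (122.668,124.890) → (104.905,132.247) → (87.142,124.890) → (79.785,107.127) → (87.142,89.364) → (104.905,82.007) → (122.668,89.364) → (130.025,107.127). Closed: final G1 returns to the first vertex.

**Shape 4** — `<path>` regular polygon, stroke `#ff0000` → cut (S888, F845). Machine vertices: (110.792,69.602) → (101.720,90.696) → (112.555,110.940) → (135.139,115.091) → (152.465,100.023) → (151.487,77.082) → (132.941,63.543) → (110.792,69.602). Closed: final G1 returns to the first vertex.

**Shape 5** — `<path>` closed polygon, stroke `#ff0000` → cut (S888, F845). Machine vertices: (194.958,21.289) → (54.056,69.039) → (149.158,83.508) → (62.178,91.257) → (142.253,13.501) → (194.958,21.289). Closed: final G1 returns to the first vertex.

(bCNC post)
(Date: synthetic)
G21
G90
G00 X105.829 Y17.656
M3 S888
G1 X61.400 Y20.235 F845
G1 X85.848 Y57.422
G1 X105.829 Y17.656
G00 X15.876 Y54.320
M3 S175
G1 X85.148 Y74.562 F3186
G00 X130.025 Y107.127
M3 S888
G1 X122.668 Y124.890 F845
G1 X104.905 Y132.247
G1 X87.142 Y124.890
G1 X79.785 Y107.127
G1 X87.142 Y89.364
G1 X104.905 Y82.007
G1 X122.668 Y89.364
G1 X130.025 Y107.127
G00 X110.792 Y69.602
M3 S888
G1 X101.720 Y90.696 F845
G1 X112.555 Y110.940
G1 X135.139 Y115.091
G1 X152.465 Y100.023
G1 X151.487 Y77.082
G1 X132.941 Y63.543
G1 X110.792 Y69.602
G00 X194.958 Y21.289
M3 S888
G1 X54.056 Y69.039 F845
G1 X149.158 Y83.508
G1 X62.178 Y91.257
G1 X142.253 Y13.501
G1 X194.958 Y21.289
M5
G00 X0.000 Y0.000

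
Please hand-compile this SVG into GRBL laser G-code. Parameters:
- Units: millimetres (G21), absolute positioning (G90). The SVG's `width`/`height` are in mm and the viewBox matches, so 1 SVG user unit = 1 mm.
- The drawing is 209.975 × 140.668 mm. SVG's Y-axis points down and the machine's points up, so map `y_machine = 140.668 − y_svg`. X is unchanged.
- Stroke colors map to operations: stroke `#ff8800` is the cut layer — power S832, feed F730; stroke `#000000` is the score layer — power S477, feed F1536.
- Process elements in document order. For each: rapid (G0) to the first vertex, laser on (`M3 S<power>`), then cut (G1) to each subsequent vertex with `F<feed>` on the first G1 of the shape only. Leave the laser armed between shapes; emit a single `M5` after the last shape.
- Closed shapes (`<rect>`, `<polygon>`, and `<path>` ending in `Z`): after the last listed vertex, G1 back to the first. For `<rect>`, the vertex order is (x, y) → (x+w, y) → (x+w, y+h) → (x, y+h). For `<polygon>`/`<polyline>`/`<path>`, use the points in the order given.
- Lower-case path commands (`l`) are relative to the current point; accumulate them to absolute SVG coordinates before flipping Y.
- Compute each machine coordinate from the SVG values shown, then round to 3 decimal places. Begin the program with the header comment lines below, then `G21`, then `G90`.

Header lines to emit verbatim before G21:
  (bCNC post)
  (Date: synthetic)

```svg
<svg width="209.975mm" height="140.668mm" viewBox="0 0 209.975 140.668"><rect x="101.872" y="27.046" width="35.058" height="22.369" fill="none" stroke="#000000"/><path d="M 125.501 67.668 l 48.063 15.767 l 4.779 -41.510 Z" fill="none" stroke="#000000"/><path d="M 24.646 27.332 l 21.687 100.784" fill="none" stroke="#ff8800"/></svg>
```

1 u = 1 mm; y_m = 140.668 − y.

[1] `<rect>` rectangle, #000000→score S477 F1536: (101.872,113.622) → (136.930,113.622) → (136.930,91.253) → (101.872,91.253) → (101.872,113.622) (closed)

[2] `<path>` closed polygon, #000000→score S477 F1536: (125.501,73.000) → (173.564,57.233) → (178.343,98.743) → (125.501,73.000) (closed)

[3] `<path>` line segment, #ff8800→cut S832 F730: (24.646,113.336) → (46.333,12.552)

(bCNC post)
(Date: synthetic)
G21
G90
G0 X101.872 Y113.622
M3 S477
G1 X136.930 Y113.622 F1536
G1 X136.930 Y91.253
G1 X101.872 Y91.253
G1 X101.872 Y113.622
G0 X125.501 Y73.000
M3 S477
G1 X173.564 Y57.233 F1536
G1 X178.343 Y98.743
G1 X125.501 Y73.000
G0 X24.646 Y113.336
M3 S832
G1 X46.333 Y12.552 F730
M5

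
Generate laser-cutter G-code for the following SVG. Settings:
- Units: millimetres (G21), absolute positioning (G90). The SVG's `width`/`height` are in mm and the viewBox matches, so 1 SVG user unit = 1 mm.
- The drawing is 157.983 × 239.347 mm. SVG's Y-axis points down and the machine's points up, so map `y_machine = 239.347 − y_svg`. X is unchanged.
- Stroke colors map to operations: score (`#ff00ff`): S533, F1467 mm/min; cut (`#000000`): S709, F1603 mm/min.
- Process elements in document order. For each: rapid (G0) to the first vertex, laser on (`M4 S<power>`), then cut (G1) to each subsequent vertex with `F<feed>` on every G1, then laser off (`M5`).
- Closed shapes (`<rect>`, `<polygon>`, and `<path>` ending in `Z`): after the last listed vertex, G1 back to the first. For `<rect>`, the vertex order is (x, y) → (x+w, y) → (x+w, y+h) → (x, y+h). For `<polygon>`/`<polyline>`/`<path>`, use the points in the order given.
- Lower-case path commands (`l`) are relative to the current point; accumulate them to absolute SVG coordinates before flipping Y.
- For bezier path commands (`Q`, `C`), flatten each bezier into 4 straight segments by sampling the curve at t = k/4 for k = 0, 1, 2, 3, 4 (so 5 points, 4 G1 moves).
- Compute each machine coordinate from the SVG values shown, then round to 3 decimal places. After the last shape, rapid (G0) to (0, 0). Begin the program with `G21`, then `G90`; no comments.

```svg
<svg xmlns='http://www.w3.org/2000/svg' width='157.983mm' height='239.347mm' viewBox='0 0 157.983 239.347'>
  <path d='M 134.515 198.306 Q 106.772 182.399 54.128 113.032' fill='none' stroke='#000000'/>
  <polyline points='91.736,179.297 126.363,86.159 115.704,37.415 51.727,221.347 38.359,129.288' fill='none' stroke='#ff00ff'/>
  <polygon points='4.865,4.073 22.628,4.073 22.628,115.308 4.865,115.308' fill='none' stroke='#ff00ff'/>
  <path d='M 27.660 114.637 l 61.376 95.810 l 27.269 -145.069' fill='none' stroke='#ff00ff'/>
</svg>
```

Since the viewBox matches the mm dimensions, user units are millimetres directly. The only transform is the Y-flip y_m = 239.347 − y_svg.

Shape 1 is a quadratic bezier drawn with `<path>`. Its stroke #000000 means cut at S709, F1603. After flipping Y the toolpath is (134.515,41.041) → (119.087,52.336) → (100.547,70.313) → (78.894,94.973) → (54.128,126.315).

Shape 2 is a open polyline drawn with `<polyline>`. Its stroke #ff00ff means score at S533, F1467. After flipping Y the toolpath is (91.736,60.050) → (126.363,153.188) → (115.704,201.932) → (51.727,18.000) → (38.359,110.059).

Shape 3 is a rectangle drawn with `<polygon>`. Its stroke #ff00ff means score at S533, F1467. After flipping Y the toolpath is (4.865,235.274) → (22.628,235.274) → (22.628,124.039) → (4.865,124.039) → (4.865,235.274), returning to the start.

Shape 4 is a open polyline drawn with `<path>`. Its stroke #ff00ff means score at S533, F1467. After flipping Y the toolpath is (27.660,124.710) → (89.036,28.900) → (116.305,173.969).

G21
G90
G0 X134.515 Y41.041
M4 S709
G1 X119.087 Y52.336 F1603
G1 X100.547 Y70.313 F1603
G1 X78.894 Y94.973 F1603
G1 X54.128 Y126.315 F1603
M5
G0 X91.736 Y60.050
M4 S533
G1 X126.363 Y153.188 F1467
G1 X115.704 Y201.932 F1467
G1 X51.727 Y18.000 F1467
G1 X38.359 Y110.059 F1467
M5
G0 X4.865 Y235.274
M4 S533
G1 X22.628 Y235.274 F1467
G1 X22.628 Y124.039 F1467
G1 X4.865 Y124.039 F1467
G1 X4.865 Y235.274 F1467
M5
G0 X27.660 Y124.710
M4 S533
G1 X89.036 Y28.900 F1467
G1 X116.305 Y173.969 F1467
M5
G0 X0.000 Y0.000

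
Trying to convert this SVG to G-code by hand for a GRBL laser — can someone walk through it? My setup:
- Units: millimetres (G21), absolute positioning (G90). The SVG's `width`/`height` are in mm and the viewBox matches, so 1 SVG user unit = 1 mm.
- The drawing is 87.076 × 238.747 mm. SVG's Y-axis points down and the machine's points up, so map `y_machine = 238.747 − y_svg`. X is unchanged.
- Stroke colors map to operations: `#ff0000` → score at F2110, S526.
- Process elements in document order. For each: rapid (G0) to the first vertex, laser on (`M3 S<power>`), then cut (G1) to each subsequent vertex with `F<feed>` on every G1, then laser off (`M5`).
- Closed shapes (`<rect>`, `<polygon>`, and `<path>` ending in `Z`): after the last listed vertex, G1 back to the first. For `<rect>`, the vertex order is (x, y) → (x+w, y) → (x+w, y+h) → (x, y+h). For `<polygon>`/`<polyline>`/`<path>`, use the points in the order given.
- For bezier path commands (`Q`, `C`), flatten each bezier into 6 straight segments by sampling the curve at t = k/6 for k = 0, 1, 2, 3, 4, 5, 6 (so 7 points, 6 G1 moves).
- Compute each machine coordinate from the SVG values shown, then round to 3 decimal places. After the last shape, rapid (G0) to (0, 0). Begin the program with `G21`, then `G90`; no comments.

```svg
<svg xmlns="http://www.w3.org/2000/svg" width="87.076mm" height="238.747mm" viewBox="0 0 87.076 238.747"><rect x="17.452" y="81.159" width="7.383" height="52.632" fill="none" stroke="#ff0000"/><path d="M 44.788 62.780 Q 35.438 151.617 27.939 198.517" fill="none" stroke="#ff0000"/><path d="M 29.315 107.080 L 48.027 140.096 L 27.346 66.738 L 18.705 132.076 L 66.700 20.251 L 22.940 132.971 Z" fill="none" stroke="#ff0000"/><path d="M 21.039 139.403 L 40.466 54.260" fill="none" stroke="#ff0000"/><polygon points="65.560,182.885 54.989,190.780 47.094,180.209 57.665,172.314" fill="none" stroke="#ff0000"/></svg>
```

Since the viewBox matches the mm dimensions, user units are millimetres directly. The only transform is the Y-flip y_m = 238.747 − y_svg.

Shape 1 is a rectangle drawn with `<rect>`. Its stroke #ff0000 means score at S526, F2110. After flipping Y the toolpath is (17.452,157.588) → (24.835,157.588) → (24.835,104.956) → (17.452,104.956) → (17.452,157.588), returning to the start.

Shape 2 is a quadratic bezier drawn with `<path>`. Its stroke #ff0000 means score at S526, F2110. After flipping Y the toolpath is (44.788,175.967) → (41.723,147.520) → (38.760,121.402) → (35.901,97.614) → (33.144,76.156) → (30.490,57.028) → (27.939,40.230).

Shape 3 is a closed polygon drawn with `<path>`. Its stroke #ff0000 means score at S526, F2110. After flipping Y the toolpath is (29.315,131.667) → (48.027,98.651) → (27.346,172.009) → (18.705,106.671) → (66.700,218.496) → (22.940,105.776) → (29.315,131.667), returning to the start.

Shape 4 is a line segment drawn with `<path>`. Its stroke #ff0000 means score at S526, F2110. After flipping Y the toolpath is (21.039,99.344) → (40.466,184.487).

Shape 5 is a regular polygon drawn with `<polygon>`. Its stroke #ff0000 means score at S526, F2110. After flipping Y the toolpath is (65.560,55.862) → (54.989,47.967) → (47.094,58.538) → (57.665,66.433) → (65.560,55.862), returning to the start.

G21
G90
G0 X17.452 Y157.588
M3 S526
G1 X24.835 Y157.588 F2110
G1 X24.835 Y104.956 F2110
G1 X17.452 Y104.956 F2110
G1 X17.452 Y157.588 F2110
M5
G0 X44.788 Y175.967
M3 S526
G1 X41.723 Y147.520 F2110
G1 X38.760 Y121.402 F2110
G1 X35.901 Y97.614 F2110
G1 X33.144 Y76.156 F2110
G1 X30.490 Y57.028 F2110
G1 X27.939 Y40.230 F2110
M5
G0 X29.315 Y131.667
M3 S526
G1 X48.027 Y98.651 F2110
G1 X27.346 Y172.009 F2110
G1 X18.705 Y106.671 F2110
G1 X66.700 Y218.496 F2110
G1 X22.940 Y105.776 F2110
G1 X29.315 Y131.667 F2110
M5
G0 X21.039 Y99.344
M3 S526
G1 X40.466 Y184.487 F2110
M5
G0 X65.560 Y55.862
M3 S526
G1 X54.989 Y47.967 F2110
G1 X47.094 Y58.538 F2110
G1 X57.665 Y66.433 F2110
G1 X65.560 Y55.862 F2110
M5
G0 X0.000 Y0.000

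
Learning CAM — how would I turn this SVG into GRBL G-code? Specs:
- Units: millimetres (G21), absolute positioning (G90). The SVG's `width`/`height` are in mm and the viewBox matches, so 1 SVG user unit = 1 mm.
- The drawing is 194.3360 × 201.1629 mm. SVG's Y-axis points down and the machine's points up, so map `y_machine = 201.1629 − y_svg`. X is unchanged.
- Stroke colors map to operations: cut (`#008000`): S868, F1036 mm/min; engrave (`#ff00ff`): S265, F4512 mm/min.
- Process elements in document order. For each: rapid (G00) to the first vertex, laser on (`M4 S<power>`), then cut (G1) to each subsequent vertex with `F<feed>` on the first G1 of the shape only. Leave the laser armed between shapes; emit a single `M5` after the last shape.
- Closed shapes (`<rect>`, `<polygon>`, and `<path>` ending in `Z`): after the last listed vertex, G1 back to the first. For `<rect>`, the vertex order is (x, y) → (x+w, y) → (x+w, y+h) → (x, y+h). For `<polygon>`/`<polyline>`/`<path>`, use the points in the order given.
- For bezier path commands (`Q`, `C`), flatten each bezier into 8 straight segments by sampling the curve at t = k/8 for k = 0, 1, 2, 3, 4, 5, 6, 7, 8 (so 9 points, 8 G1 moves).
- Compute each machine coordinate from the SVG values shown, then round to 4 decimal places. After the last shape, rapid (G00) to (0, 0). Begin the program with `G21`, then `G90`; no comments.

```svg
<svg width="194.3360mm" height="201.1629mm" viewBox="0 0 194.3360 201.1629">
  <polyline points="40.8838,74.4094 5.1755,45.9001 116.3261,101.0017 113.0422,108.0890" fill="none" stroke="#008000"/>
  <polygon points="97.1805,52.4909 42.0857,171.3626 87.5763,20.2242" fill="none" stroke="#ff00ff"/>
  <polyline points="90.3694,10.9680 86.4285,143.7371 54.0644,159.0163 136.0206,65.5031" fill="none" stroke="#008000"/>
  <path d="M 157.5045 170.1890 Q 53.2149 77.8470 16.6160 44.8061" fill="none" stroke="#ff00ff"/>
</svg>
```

viewBox `0 0 194.3360 201.1629` with mm width/height → 1 unit = 1 mm. Flip: y_m = 201.1629 − y_svg.

**Shape 1** — `<polyline>` open polyline, stroke `#008000` → cut (S868, F1036). Machine vertices: (40.8838,126.7535) → (5.1755,155.2628) → (116.3261,100.1612) → (113.0422,93.0739). Open path.

**Shape 2** — `<polygon>` closed polygon, stroke `#ff00ff` → engrave (S265, F4512). Machine vertices: (97.1805,148.6720) → (42.0857,29.8003) → (87.5763,180.9387) → (97.1805,148.6720). Closed: final G1 returns to the first vertex.

**Shape 3** — `<polyline>` open polyline, stroke `#008000` → cut (S868, F1036). Machine vertices: (90.3694,190.1949) → (86.4285,57.4258) → (54.0644,42.1466) → (136.0206,135.6598). Open path.

**Shape 4** — `<path>` quadratic bezier, stroke `#ff00ff` → engrave (S265, F4512). Control points (SVG): P0=(157.5045,170.1890), P1=(53.2149,77.8470), P2=(16.6160,44.8061); sampled at t=k/8. Machine vertices: (157.5045,30.9739) → (132.4898,53.1328) → (109.5904,73.4386) → (88.8063,91.8912) → (70.1376,108.4906) → (53.5842,123.2369) → (39.1461,136.1300) → (26.8234,147.1700) → (16.6160,156.3568). Open path.

G21
G90
G00 X40.8838 Y126.7535
M4 S868
G1 X5.1755 Y155.2628 F1036
G1 X116.3261 Y100.1612
G1 X113.0422 Y93.0739
G00 X97.1805 Y148.6720
M4 S265
G1 X42.0857 Y29.8003 F4512
G1 X87.5763 Y180.9387
G1 X97.1805 Y148.6720
G00 X90.3694 Y190.1949
M4 S868
G1 X86.4285 Y57.4258 F1036
G1 X54.0644 Y42.1466
G1 X136.0206 Y135.6598
G00 X157.5045 Y30.9739
M4 S265
G1 X132.4898 Y53.1328 F4512
G1 X109.5904 Y73.4386
G1 X88.8063 Y91.8912
G1 X70.1376 Y108.4906
G1 X53.5842 Y123.2369
G1 X39.1461 Y136.1300
G1 X26.8234 Y147.1700
G1 X16.6160 Y156.3568
M5
G00 X0.0000 Y0.0000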